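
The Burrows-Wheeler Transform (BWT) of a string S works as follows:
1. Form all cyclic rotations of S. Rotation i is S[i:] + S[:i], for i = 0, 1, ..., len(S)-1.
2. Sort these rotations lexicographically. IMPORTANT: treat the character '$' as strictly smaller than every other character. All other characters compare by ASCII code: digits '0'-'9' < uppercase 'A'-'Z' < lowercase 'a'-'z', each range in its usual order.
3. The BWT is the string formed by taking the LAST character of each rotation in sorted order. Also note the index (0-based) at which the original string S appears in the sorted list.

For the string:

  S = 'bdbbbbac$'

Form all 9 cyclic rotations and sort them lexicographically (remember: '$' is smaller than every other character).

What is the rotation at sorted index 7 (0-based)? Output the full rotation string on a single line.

Answer: c$bdbbbba

Derivation:
All 9 rotations (rotation i = S[i:]+S[:i]):
  rot[0] = bdbbbbac$
  rot[1] = dbbbbac$b
  rot[2] = bbbbac$bd
  rot[3] = bbbac$bdb
  rot[4] = bbac$bdbb
  rot[5] = bac$bdbbb
  rot[6] = ac$bdbbbb
  rot[7] = c$bdbbbba
  rot[8] = $bdbbbbac
Sorted (with $ < everything):
  sorted[0] = $bdbbbbac
  sorted[1] = ac$bdbbbb
  sorted[2] = bac$bdbbb
  sorted[3] = bbac$bdbb
  sorted[4] = bbbac$bdb
  sorted[5] = bbbbac$bd
  sorted[6] = bdbbbbac$
  sorted[7] = c$bdbbbba
  sorted[8] = dbbbbac$b
sorted[7] = c$bdbbbba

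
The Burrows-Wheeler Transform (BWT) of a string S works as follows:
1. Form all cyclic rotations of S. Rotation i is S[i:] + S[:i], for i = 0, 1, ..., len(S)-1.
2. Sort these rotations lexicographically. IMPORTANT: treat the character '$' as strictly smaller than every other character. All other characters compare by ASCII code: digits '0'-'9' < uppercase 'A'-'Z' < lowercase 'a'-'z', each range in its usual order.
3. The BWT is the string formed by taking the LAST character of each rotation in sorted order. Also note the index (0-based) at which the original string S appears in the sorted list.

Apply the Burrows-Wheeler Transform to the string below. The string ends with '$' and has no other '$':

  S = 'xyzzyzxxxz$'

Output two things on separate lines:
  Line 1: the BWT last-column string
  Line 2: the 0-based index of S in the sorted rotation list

All 11 rotations (rotation i = S[i:]+S[:i]):
  rot[0] = xyzzyzxxxz$
  rot[1] = yzzyzxxxz$x
  rot[2] = zzyzxxxz$xy
  rot[3] = zyzxxxz$xyz
  rot[4] = yzxxxz$xyzz
  rot[5] = zxxxz$xyzzy
  rot[6] = xxxz$xyzzyz
  rot[7] = xxz$xyzzyzx
  rot[8] = xz$xyzzyzxx
  rot[9] = z$xyzzyzxxx
  rot[10] = $xyzzyzxxxz
Sorted (with $ < everything):
  sorted[0] = $xyzzyzxxxz  (last char: 'z')
  sorted[1] = xxxz$xyzzyz  (last char: 'z')
  sorted[2] = xxz$xyzzyzx  (last char: 'x')
  sorted[3] = xyzzyzxxxz$  (last char: '$')
  sorted[4] = xz$xyzzyzxx  (last char: 'x')
  sorted[5] = yzxxxz$xyzz  (last char: 'z')
  sorted[6] = yzzyzxxxz$x  (last char: 'x')
  sorted[7] = z$xyzzyzxxx  (last char: 'x')
  sorted[8] = zxxxz$xyzzy  (last char: 'y')
  sorted[9] = zyzxxxz$xyz  (last char: 'z')
  sorted[10] = zzyzxxxz$xy  (last char: 'y')
Last column: zzx$xzxxyzy
Original string S is at sorted index 3

Answer: zzx$xzxxyzy
3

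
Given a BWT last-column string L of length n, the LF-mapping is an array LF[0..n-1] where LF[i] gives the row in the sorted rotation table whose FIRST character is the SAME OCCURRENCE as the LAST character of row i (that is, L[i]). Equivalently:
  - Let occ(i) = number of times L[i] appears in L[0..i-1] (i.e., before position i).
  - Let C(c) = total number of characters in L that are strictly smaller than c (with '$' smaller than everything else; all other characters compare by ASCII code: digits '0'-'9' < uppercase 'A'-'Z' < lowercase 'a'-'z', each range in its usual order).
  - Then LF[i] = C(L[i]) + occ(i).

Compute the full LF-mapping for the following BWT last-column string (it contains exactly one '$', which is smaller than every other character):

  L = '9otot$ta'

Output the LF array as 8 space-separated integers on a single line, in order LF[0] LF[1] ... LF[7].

Answer: 1 3 5 4 6 0 7 2

Derivation:
Char counts: '$':1, '9':1, 'a':1, 'o':2, 't':3
C (first-col start): C('$')=0, C('9')=1, C('a')=2, C('o')=3, C('t')=5
L[0]='9': occ=0, LF[0]=C('9')+0=1+0=1
L[1]='o': occ=0, LF[1]=C('o')+0=3+0=3
L[2]='t': occ=0, LF[2]=C('t')+0=5+0=5
L[3]='o': occ=1, LF[3]=C('o')+1=3+1=4
L[4]='t': occ=1, LF[4]=C('t')+1=5+1=6
L[5]='$': occ=0, LF[5]=C('$')+0=0+0=0
L[6]='t': occ=2, LF[6]=C('t')+2=5+2=7
L[7]='a': occ=0, LF[7]=C('a')+0=2+0=2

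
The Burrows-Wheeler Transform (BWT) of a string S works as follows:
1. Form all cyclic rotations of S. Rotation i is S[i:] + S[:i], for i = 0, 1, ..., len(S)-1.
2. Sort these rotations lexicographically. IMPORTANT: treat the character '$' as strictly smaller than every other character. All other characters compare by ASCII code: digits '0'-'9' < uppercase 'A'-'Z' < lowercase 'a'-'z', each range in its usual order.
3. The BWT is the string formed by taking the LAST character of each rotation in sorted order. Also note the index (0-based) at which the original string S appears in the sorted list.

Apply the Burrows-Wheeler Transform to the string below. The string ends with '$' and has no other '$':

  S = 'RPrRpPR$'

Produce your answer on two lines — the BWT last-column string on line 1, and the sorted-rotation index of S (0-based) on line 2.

All 8 rotations (rotation i = S[i:]+S[:i]):
  rot[0] = RPrRpPR$
  rot[1] = PrRpPR$R
  rot[2] = rRpPR$RP
  rot[3] = RpPR$RPr
  rot[4] = pPR$RPrR
  rot[5] = PR$RPrRp
  rot[6] = R$RPrRpP
  rot[7] = $RPrRpPR
Sorted (with $ < everything):
  sorted[0] = $RPrRpPR  (last char: 'R')
  sorted[1] = PR$RPrRp  (last char: 'p')
  sorted[2] = PrRpPR$R  (last char: 'R')
  sorted[3] = R$RPrRpP  (last char: 'P')
  sorted[4] = RPrRpPR$  (last char: '$')
  sorted[5] = RpPR$RPr  (last char: 'r')
  sorted[6] = pPR$RPrR  (last char: 'R')
  sorted[7] = rRpPR$RP  (last char: 'P')
Last column: RpRP$rRP
Original string S is at sorted index 4

Answer: RpRP$rRP
4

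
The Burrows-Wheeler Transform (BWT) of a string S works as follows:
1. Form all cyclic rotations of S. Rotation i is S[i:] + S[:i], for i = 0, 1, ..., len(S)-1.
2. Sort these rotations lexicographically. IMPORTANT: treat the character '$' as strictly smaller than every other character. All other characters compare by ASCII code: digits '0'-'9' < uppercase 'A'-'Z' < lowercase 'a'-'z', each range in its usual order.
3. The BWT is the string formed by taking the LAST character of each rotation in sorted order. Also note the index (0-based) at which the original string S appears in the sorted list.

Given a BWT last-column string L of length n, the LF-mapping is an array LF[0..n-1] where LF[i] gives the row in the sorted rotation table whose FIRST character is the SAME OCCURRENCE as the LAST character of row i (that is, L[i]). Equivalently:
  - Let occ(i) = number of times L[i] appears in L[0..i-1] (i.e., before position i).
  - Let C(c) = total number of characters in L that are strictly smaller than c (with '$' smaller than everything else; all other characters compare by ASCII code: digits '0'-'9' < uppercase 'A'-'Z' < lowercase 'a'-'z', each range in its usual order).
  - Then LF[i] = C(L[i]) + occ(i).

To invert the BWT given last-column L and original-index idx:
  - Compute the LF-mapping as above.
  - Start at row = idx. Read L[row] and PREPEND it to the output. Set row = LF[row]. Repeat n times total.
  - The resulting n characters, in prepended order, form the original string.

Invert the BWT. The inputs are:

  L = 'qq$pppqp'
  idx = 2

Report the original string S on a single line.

LF mapping: 5 6 0 1 2 3 7 4
Walk LF starting at row 2, prepending L[row]:
  step 1: row=2, L[2]='$', prepend. Next row=LF[2]=0
  step 2: row=0, L[0]='q', prepend. Next row=LF[0]=5
  step 3: row=5, L[5]='p', prepend. Next row=LF[5]=3
  step 4: row=3, L[3]='p', prepend. Next row=LF[3]=1
  step 5: row=1, L[1]='q', prepend. Next row=LF[1]=6
  step 6: row=6, L[6]='q', prepend. Next row=LF[6]=7
  step 7: row=7, L[7]='p', prepend. Next row=LF[7]=4
  step 8: row=4, L[4]='p', prepend. Next row=LF[4]=2
Reversed output: ppqqppq$

Answer: ppqqppq$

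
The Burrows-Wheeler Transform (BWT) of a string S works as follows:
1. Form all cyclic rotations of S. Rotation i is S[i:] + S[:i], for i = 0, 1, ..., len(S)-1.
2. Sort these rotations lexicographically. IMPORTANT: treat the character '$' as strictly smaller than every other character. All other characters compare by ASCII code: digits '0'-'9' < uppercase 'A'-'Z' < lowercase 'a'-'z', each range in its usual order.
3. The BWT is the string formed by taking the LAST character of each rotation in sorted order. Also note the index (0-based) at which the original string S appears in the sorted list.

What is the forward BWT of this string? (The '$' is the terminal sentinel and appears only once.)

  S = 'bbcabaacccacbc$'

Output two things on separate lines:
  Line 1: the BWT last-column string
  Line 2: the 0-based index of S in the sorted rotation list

All 15 rotations (rotation i = S[i:]+S[:i]):
  rot[0] = bbcabaacccacbc$
  rot[1] = bcabaacccacbc$b
  rot[2] = cabaacccacbc$bb
  rot[3] = abaacccacbc$bbc
  rot[4] = baacccacbc$bbca
  rot[5] = aacccacbc$bbcab
  rot[6] = acccacbc$bbcaba
  rot[7] = cccacbc$bbcabaa
  rot[8] = ccacbc$bbcabaac
  rot[9] = cacbc$bbcabaacc
  rot[10] = acbc$bbcabaaccc
  rot[11] = cbc$bbcabaaccca
  rot[12] = bc$bbcabaacccac
  rot[13] = c$bbcabaacccacb
  rot[14] = $bbcabaacccacbc
Sorted (with $ < everything):
  sorted[0] = $bbcabaacccacbc  (last char: 'c')
  sorted[1] = aacccacbc$bbcab  (last char: 'b')
  sorted[2] = abaacccacbc$bbc  (last char: 'c')
  sorted[3] = acbc$bbcabaaccc  (last char: 'c')
  sorted[4] = acccacbc$bbcaba  (last char: 'a')
  sorted[5] = baacccacbc$bbca  (last char: 'a')
  sorted[6] = bbcabaacccacbc$  (last char: '$')
  sorted[7] = bc$bbcabaacccac  (last char: 'c')
  sorted[8] = bcabaacccacbc$b  (last char: 'b')
  sorted[9] = c$bbcabaacccacb  (last char: 'b')
  sorted[10] = cabaacccacbc$bb  (last char: 'b')
  sorted[11] = cacbc$bbcabaacc  (last char: 'c')
  sorted[12] = cbc$bbcabaaccca  (last char: 'a')
  sorted[13] = ccacbc$bbcabaac  (last char: 'c')
  sorted[14] = cccacbc$bbcabaa  (last char: 'a')
Last column: cbccaa$cbbbcaca
Original string S is at sorted index 6

Answer: cbccaa$cbbbcaca
6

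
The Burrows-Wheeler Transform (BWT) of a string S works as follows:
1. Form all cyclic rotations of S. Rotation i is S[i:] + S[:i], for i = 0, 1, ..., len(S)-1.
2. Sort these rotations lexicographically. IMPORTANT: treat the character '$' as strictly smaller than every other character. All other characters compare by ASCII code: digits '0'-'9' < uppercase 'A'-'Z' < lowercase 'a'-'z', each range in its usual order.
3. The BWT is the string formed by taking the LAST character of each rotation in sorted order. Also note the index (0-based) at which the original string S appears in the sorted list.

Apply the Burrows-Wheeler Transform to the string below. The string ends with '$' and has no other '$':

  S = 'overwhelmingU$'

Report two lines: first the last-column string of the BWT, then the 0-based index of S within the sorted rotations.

Answer: Ughvnwmeli$eor
10

Derivation:
All 14 rotations (rotation i = S[i:]+S[:i]):
  rot[0] = overwhelmingU$
  rot[1] = verwhelmingU$o
  rot[2] = erwhelmingU$ov
  rot[3] = rwhelmingU$ove
  rot[4] = whelmingU$over
  rot[5] = helmingU$overw
  rot[6] = elmingU$overwh
  rot[7] = lmingU$overwhe
  rot[8] = mingU$overwhel
  rot[9] = ingU$overwhelm
  rot[10] = ngU$overwhelmi
  rot[11] = gU$overwhelmin
  rot[12] = U$overwhelming
  rot[13] = $overwhelmingU
Sorted (with $ < everything):
  sorted[0] = $overwhelmingU  (last char: 'U')
  sorted[1] = U$overwhelming  (last char: 'g')
  sorted[2] = elmingU$overwh  (last char: 'h')
  sorted[3] = erwhelmingU$ov  (last char: 'v')
  sorted[4] = gU$overwhelmin  (last char: 'n')
  sorted[5] = helmingU$overw  (last char: 'w')
  sorted[6] = ingU$overwhelm  (last char: 'm')
  sorted[7] = lmingU$overwhe  (last char: 'e')
  sorted[8] = mingU$overwhel  (last char: 'l')
  sorted[9] = ngU$overwhelmi  (last char: 'i')
  sorted[10] = overwhelmingU$  (last char: '$')
  sorted[11] = rwhelmingU$ove  (last char: 'e')
  sorted[12] = verwhelmingU$o  (last char: 'o')
  sorted[13] = whelmingU$over  (last char: 'r')
Last column: Ughvnwmeli$eor
Original string S is at sorted index 10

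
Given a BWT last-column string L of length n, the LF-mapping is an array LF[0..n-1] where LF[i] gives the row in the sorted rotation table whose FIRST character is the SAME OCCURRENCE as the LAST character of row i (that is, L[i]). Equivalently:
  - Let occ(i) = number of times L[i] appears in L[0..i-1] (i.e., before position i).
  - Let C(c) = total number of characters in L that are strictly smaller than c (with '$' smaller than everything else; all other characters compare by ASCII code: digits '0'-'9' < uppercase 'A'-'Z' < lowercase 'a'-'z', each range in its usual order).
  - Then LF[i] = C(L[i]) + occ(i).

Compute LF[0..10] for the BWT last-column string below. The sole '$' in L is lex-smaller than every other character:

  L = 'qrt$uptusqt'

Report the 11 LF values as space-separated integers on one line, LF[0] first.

Answer: 2 4 6 0 9 1 7 10 5 3 8

Derivation:
Char counts: '$':1, 'p':1, 'q':2, 'r':1, 's':1, 't':3, 'u':2
C (first-col start): C('$')=0, C('p')=1, C('q')=2, C('r')=4, C('s')=5, C('t')=6, C('u')=9
L[0]='q': occ=0, LF[0]=C('q')+0=2+0=2
L[1]='r': occ=0, LF[1]=C('r')+0=4+0=4
L[2]='t': occ=0, LF[2]=C('t')+0=6+0=6
L[3]='$': occ=0, LF[3]=C('$')+0=0+0=0
L[4]='u': occ=0, LF[4]=C('u')+0=9+0=9
L[5]='p': occ=0, LF[5]=C('p')+0=1+0=1
L[6]='t': occ=1, LF[6]=C('t')+1=6+1=7
L[7]='u': occ=1, LF[7]=C('u')+1=9+1=10
L[8]='s': occ=0, LF[8]=C('s')+0=5+0=5
L[9]='q': occ=1, LF[9]=C('q')+1=2+1=3
L[10]='t': occ=2, LF[10]=C('t')+2=6+2=8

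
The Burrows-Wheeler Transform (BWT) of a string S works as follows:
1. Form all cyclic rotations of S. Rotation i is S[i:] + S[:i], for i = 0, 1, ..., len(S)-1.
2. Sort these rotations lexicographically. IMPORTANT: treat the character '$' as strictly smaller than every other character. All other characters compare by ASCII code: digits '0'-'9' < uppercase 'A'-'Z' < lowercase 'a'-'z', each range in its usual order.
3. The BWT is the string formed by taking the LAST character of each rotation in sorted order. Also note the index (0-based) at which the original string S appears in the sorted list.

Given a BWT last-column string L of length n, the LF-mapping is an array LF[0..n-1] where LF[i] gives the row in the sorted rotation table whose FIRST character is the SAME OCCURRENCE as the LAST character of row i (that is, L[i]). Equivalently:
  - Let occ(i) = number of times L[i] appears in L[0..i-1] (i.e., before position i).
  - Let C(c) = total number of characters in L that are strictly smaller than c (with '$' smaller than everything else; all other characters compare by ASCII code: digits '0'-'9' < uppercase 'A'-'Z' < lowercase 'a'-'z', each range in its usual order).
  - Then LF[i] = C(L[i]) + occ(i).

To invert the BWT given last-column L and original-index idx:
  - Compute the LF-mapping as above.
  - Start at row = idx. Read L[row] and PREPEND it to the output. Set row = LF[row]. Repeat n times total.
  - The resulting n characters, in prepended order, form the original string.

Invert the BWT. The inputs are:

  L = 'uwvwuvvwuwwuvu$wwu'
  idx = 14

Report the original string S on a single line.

LF mapping: 1 11 7 12 2 8 9 13 3 14 15 4 10 5 0 16 17 6
Walk LF starting at row 14, prepending L[row]:
  step 1: row=14, L[14]='$', prepend. Next row=LF[14]=0
  step 2: row=0, L[0]='u', prepend. Next row=LF[0]=1
  step 3: row=1, L[1]='w', prepend. Next row=LF[1]=11
  step 4: row=11, L[11]='u', prepend. Next row=LF[11]=4
  step 5: row=4, L[4]='u', prepend. Next row=LF[4]=2
  step 6: row=2, L[2]='v', prepend. Next row=LF[2]=7
  step 7: row=7, L[7]='w', prepend. Next row=LF[7]=13
  step 8: row=13, L[13]='u', prepend. Next row=LF[13]=5
  step 9: row=5, L[5]='v', prepend. Next row=LF[5]=8
  step 10: row=8, L[8]='u', prepend. Next row=LF[8]=3
  step 11: row=3, L[3]='w', prepend. Next row=LF[3]=12
  step 12: row=12, L[12]='v', prepend. Next row=LF[12]=10
  step 13: row=10, L[10]='w', prepend. Next row=LF[10]=15
  step 14: row=15, L[15]='w', prepend. Next row=LF[15]=16
  step 15: row=16, L[16]='w', prepend. Next row=LF[16]=17
  step 16: row=17, L[17]='u', prepend. Next row=LF[17]=6
  step 17: row=6, L[6]='v', prepend. Next row=LF[6]=9
  step 18: row=9, L[9]='w', prepend. Next row=LF[9]=14
Reversed output: wvuwwwvwuvuwvuuwu$

Answer: wvuwwwvwuvuwvuuwu$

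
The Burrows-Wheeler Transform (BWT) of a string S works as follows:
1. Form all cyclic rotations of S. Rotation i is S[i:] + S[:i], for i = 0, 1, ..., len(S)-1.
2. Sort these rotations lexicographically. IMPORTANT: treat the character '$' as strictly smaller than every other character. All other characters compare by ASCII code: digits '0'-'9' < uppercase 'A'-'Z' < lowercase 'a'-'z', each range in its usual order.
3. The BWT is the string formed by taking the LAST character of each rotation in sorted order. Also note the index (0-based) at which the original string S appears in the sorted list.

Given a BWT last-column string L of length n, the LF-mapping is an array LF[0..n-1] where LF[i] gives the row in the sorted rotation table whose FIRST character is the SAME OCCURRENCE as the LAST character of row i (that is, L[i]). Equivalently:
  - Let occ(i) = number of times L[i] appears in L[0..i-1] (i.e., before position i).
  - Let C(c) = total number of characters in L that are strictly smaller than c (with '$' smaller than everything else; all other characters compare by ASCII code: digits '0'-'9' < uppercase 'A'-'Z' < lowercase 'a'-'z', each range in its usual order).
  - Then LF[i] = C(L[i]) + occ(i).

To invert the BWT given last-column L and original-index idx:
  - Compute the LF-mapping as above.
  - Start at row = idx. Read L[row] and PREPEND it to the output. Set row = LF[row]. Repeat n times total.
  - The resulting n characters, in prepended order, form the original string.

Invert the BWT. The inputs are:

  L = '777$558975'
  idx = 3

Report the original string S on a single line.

Answer: 597875757$

Derivation:
LF mapping: 4 5 6 0 1 2 8 9 7 3
Walk LF starting at row 3, prepending L[row]:
  step 1: row=3, L[3]='$', prepend. Next row=LF[3]=0
  step 2: row=0, L[0]='7', prepend. Next row=LF[0]=4
  step 3: row=4, L[4]='5', prepend. Next row=LF[4]=1
  step 4: row=1, L[1]='7', prepend. Next row=LF[1]=5
  step 5: row=5, L[5]='5', prepend. Next row=LF[5]=2
  step 6: row=2, L[2]='7', prepend. Next row=LF[2]=6
  step 7: row=6, L[6]='8', prepend. Next row=LF[6]=8
  step 8: row=8, L[8]='7', prepend. Next row=LF[8]=7
  step 9: row=7, L[7]='9', prepend. Next row=LF[7]=9
  step 10: row=9, L[9]='5', prepend. Next row=LF[9]=3
Reversed output: 597875757$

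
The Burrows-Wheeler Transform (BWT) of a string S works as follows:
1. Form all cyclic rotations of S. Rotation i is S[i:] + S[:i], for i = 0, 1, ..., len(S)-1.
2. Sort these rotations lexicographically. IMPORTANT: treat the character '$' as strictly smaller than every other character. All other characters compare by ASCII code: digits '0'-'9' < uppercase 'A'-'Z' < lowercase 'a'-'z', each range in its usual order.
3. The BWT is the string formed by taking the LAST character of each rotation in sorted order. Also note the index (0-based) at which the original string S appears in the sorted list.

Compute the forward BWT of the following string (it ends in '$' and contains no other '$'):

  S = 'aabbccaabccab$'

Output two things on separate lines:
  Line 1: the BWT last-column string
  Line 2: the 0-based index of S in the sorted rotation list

Answer: b$ccaaaabaccbb
1

Derivation:
All 14 rotations (rotation i = S[i:]+S[:i]):
  rot[0] = aabbccaabccab$
  rot[1] = abbccaabccab$a
  rot[2] = bbccaabccab$aa
  rot[3] = bccaabccab$aab
  rot[4] = ccaabccab$aabb
  rot[5] = caabccab$aabbc
  rot[6] = aabccab$aabbcc
  rot[7] = abccab$aabbcca
  rot[8] = bccab$aabbccaa
  rot[9] = ccab$aabbccaab
  rot[10] = cab$aabbccaabc
  rot[11] = ab$aabbccaabcc
  rot[12] = b$aabbccaabcca
  rot[13] = $aabbccaabccab
Sorted (with $ < everything):
  sorted[0] = $aabbccaabccab  (last char: 'b')
  sorted[1] = aabbccaabccab$  (last char: '$')
  sorted[2] = aabccab$aabbcc  (last char: 'c')
  sorted[3] = ab$aabbccaabcc  (last char: 'c')
  sorted[4] = abbccaabccab$a  (last char: 'a')
  sorted[5] = abccab$aabbcca  (last char: 'a')
  sorted[6] = b$aabbccaabcca  (last char: 'a')
  sorted[7] = bbccaabccab$aa  (last char: 'a')
  sorted[8] = bccaabccab$aab  (last char: 'b')
  sorted[9] = bccab$aabbccaa  (last char: 'a')
  sorted[10] = caabccab$aabbc  (last char: 'c')
  sorted[11] = cab$aabbccaabc  (last char: 'c')
  sorted[12] = ccaabccab$aabb  (last char: 'b')
  sorted[13] = ccab$aabbccaab  (last char: 'b')
Last column: b$ccaaaabaccbb
Original string S is at sorted index 1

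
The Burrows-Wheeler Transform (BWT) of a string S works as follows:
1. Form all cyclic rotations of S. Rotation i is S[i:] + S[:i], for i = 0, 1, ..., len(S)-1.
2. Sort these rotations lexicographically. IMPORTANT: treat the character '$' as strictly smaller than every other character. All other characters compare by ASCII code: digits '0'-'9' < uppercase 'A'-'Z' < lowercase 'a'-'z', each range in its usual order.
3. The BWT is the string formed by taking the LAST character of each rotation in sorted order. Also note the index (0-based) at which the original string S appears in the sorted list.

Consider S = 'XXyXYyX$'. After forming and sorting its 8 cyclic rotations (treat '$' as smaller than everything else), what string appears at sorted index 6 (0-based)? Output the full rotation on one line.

All 8 rotations (rotation i = S[i:]+S[:i]):
  rot[0] = XXyXYyX$
  rot[1] = XyXYyX$X
  rot[2] = yXYyX$XX
  rot[3] = XYyX$XXy
  rot[4] = YyX$XXyX
  rot[5] = yX$XXyXY
  rot[6] = X$XXyXYy
  rot[7] = $XXyXYyX
Sorted (with $ < everything):
  sorted[0] = $XXyXYyX
  sorted[1] = X$XXyXYy
  sorted[2] = XXyXYyX$
  sorted[3] = XYyX$XXy
  sorted[4] = XyXYyX$X
  sorted[5] = YyX$XXyX
  sorted[6] = yX$XXyXY
  sorted[7] = yXYyX$XX
sorted[6] = yX$XXyXY

Answer: yX$XXyXY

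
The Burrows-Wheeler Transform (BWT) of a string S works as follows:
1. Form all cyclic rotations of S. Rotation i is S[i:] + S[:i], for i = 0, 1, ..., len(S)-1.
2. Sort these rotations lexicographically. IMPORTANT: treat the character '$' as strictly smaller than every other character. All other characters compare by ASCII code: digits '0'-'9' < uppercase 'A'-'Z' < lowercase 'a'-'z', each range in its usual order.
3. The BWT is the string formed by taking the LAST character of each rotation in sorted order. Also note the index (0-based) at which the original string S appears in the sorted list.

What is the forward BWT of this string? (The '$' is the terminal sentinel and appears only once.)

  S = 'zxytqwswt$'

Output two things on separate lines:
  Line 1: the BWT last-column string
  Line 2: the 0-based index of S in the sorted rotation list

Answer: ttwwyqszx$
9

Derivation:
All 10 rotations (rotation i = S[i:]+S[:i]):
  rot[0] = zxytqwswt$
  rot[1] = xytqwswt$z
  rot[2] = ytqwswt$zx
  rot[3] = tqwswt$zxy
  rot[4] = qwswt$zxyt
  rot[5] = wswt$zxytq
  rot[6] = swt$zxytqw
  rot[7] = wt$zxytqws
  rot[8] = t$zxytqwsw
  rot[9] = $zxytqwswt
Sorted (with $ < everything):
  sorted[0] = $zxytqwswt  (last char: 't')
  sorted[1] = qwswt$zxyt  (last char: 't')
  sorted[2] = swt$zxytqw  (last char: 'w')
  sorted[3] = t$zxytqwsw  (last char: 'w')
  sorted[4] = tqwswt$zxy  (last char: 'y')
  sorted[5] = wswt$zxytq  (last char: 'q')
  sorted[6] = wt$zxytqws  (last char: 's')
  sorted[7] = xytqwswt$z  (last char: 'z')
  sorted[8] = ytqwswt$zx  (last char: 'x')
  sorted[9] = zxytqwswt$  (last char: '$')
Last column: ttwwyqszx$
Original string S is at sorted index 9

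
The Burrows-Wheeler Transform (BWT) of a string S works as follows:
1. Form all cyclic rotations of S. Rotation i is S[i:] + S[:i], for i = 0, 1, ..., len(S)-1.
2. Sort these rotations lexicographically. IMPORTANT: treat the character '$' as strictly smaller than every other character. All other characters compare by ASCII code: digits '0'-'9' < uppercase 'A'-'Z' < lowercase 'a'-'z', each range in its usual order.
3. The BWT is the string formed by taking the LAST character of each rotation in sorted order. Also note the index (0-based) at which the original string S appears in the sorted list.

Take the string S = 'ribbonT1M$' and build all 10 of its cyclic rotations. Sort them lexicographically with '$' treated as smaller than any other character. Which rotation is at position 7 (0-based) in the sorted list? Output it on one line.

Answer: nT1M$ribbo

Derivation:
All 10 rotations (rotation i = S[i:]+S[:i]):
  rot[0] = ribbonT1M$
  rot[1] = ibbonT1M$r
  rot[2] = bbonT1M$ri
  rot[3] = bonT1M$rib
  rot[4] = onT1M$ribb
  rot[5] = nT1M$ribbo
  rot[6] = T1M$ribbon
  rot[7] = 1M$ribbonT
  rot[8] = M$ribbonT1
  rot[9] = $ribbonT1M
Sorted (with $ < everything):
  sorted[0] = $ribbonT1M
  sorted[1] = 1M$ribbonT
  sorted[2] = M$ribbonT1
  sorted[3] = T1M$ribbon
  sorted[4] = bbonT1M$ri
  sorted[5] = bonT1M$rib
  sorted[6] = ibbonT1M$r
  sorted[7] = nT1M$ribbo
  sorted[8] = onT1M$ribb
  sorted[9] = ribbonT1M$
sorted[7] = nT1M$ribbo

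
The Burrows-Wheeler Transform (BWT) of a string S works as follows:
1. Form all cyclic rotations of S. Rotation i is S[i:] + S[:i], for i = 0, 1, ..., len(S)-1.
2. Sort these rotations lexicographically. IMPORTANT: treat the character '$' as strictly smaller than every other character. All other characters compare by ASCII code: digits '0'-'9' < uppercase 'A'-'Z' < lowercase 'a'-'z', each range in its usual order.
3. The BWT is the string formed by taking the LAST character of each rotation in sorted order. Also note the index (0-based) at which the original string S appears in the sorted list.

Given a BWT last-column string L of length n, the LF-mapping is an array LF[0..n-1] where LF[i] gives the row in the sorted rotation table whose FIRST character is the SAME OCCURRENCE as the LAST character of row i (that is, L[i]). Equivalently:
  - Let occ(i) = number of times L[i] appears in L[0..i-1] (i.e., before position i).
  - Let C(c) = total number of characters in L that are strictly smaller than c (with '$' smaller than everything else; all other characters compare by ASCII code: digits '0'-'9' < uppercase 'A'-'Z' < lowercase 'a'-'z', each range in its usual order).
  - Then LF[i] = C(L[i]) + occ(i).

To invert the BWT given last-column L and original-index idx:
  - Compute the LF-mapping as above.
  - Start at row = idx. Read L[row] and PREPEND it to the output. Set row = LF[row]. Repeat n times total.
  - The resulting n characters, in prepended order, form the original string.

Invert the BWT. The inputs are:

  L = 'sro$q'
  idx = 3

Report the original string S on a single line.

Answer: roqs$

Derivation:
LF mapping: 4 3 1 0 2
Walk LF starting at row 3, prepending L[row]:
  step 1: row=3, L[3]='$', prepend. Next row=LF[3]=0
  step 2: row=0, L[0]='s', prepend. Next row=LF[0]=4
  step 3: row=4, L[4]='q', prepend. Next row=LF[4]=2
  step 4: row=2, L[2]='o', prepend. Next row=LF[2]=1
  step 5: row=1, L[1]='r', prepend. Next row=LF[1]=3
Reversed output: roqs$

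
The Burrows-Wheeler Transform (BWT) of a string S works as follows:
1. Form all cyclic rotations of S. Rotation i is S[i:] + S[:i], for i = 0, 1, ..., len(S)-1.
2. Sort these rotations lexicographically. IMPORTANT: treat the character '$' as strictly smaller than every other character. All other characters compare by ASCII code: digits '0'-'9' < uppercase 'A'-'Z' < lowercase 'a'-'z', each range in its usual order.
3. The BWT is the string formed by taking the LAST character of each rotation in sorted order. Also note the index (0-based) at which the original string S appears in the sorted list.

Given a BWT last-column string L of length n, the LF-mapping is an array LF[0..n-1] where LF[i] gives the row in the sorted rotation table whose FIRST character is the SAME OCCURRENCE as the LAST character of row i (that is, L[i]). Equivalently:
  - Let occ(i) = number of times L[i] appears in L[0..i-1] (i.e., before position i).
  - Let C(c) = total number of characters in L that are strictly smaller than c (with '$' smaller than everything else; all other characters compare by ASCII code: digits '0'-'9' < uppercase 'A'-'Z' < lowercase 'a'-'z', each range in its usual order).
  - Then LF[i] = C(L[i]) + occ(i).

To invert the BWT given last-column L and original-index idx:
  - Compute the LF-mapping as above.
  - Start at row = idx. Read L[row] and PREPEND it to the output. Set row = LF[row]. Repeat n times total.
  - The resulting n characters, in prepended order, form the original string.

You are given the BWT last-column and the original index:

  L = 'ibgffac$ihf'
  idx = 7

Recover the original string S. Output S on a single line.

Answer: gbaffcfihi$

Derivation:
LF mapping: 9 2 7 4 5 1 3 0 10 8 6
Walk LF starting at row 7, prepending L[row]:
  step 1: row=7, L[7]='$', prepend. Next row=LF[7]=0
  step 2: row=0, L[0]='i', prepend. Next row=LF[0]=9
  step 3: row=9, L[9]='h', prepend. Next row=LF[9]=8
  step 4: row=8, L[8]='i', prepend. Next row=LF[8]=10
  step 5: row=10, L[10]='f', prepend. Next row=LF[10]=6
  step 6: row=6, L[6]='c', prepend. Next row=LF[6]=3
  step 7: row=3, L[3]='f', prepend. Next row=LF[3]=4
  step 8: row=4, L[4]='f', prepend. Next row=LF[4]=5
  step 9: row=5, L[5]='a', prepend. Next row=LF[5]=1
  step 10: row=1, L[1]='b', prepend. Next row=LF[1]=2
  step 11: row=2, L[2]='g', prepend. Next row=LF[2]=7
Reversed output: gbaffcfihi$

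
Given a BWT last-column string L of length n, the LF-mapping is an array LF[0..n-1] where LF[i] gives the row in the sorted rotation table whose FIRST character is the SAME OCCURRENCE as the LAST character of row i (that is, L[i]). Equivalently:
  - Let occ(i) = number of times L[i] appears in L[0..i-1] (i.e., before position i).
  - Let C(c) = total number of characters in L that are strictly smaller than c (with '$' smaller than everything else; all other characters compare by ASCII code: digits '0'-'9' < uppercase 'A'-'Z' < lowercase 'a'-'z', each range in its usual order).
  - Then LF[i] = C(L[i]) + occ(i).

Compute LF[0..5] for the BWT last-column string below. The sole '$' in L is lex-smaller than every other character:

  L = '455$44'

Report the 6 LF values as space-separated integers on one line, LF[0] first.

Char counts: '$':1, '4':3, '5':2
C (first-col start): C('$')=0, C('4')=1, C('5')=4
L[0]='4': occ=0, LF[0]=C('4')+0=1+0=1
L[1]='5': occ=0, LF[1]=C('5')+0=4+0=4
L[2]='5': occ=1, LF[2]=C('5')+1=4+1=5
L[3]='$': occ=0, LF[3]=C('$')+0=0+0=0
L[4]='4': occ=1, LF[4]=C('4')+1=1+1=2
L[5]='4': occ=2, LF[5]=C('4')+2=1+2=3

Answer: 1 4 5 0 2 3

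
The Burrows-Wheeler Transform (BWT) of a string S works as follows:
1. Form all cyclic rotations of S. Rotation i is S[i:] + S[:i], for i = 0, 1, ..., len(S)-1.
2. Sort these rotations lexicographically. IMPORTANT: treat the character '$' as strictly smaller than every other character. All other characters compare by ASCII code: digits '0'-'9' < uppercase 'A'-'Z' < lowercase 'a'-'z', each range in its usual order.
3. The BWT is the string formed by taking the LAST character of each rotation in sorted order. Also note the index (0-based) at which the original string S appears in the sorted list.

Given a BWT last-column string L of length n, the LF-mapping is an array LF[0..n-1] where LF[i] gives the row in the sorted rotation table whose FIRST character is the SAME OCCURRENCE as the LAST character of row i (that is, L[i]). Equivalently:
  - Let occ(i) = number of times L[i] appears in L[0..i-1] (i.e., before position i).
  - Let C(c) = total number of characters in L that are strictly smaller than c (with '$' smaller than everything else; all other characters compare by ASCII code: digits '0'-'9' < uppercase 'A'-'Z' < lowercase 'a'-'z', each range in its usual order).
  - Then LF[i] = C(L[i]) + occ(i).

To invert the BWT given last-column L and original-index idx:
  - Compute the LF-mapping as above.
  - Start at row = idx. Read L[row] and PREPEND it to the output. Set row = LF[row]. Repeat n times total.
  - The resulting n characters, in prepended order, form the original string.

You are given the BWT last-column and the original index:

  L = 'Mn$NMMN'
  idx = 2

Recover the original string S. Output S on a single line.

LF mapping: 1 6 0 4 2 3 5
Walk LF starting at row 2, prepending L[row]:
  step 1: row=2, L[2]='$', prepend. Next row=LF[2]=0
  step 2: row=0, L[0]='M', prepend. Next row=LF[0]=1
  step 3: row=1, L[1]='n', prepend. Next row=LF[1]=6
  step 4: row=6, L[6]='N', prepend. Next row=LF[6]=5
  step 5: row=5, L[5]='M', prepend. Next row=LF[5]=3
  step 6: row=3, L[3]='N', prepend. Next row=LF[3]=4
  step 7: row=4, L[4]='M', prepend. Next row=LF[4]=2
Reversed output: MNMNnM$

Answer: MNMNnM$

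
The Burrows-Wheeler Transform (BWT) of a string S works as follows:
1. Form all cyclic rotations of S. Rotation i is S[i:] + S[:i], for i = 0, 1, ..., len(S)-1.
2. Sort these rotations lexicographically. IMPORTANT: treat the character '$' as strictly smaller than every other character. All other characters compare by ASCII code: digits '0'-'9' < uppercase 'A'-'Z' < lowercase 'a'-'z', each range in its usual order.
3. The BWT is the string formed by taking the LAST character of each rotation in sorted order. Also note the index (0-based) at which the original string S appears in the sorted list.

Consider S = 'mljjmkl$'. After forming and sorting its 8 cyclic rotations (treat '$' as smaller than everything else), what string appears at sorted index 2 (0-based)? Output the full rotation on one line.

Answer: jmkl$mlj

Derivation:
All 8 rotations (rotation i = S[i:]+S[:i]):
  rot[0] = mljjmkl$
  rot[1] = ljjmkl$m
  rot[2] = jjmkl$ml
  rot[3] = jmkl$mlj
  rot[4] = mkl$mljj
  rot[5] = kl$mljjm
  rot[6] = l$mljjmk
  rot[7] = $mljjmkl
Sorted (with $ < everything):
  sorted[0] = $mljjmkl
  sorted[1] = jjmkl$ml
  sorted[2] = jmkl$mlj
  sorted[3] = kl$mljjm
  sorted[4] = l$mljjmk
  sorted[5] = ljjmkl$m
  sorted[6] = mkl$mljj
  sorted[7] = mljjmkl$
sorted[2] = jmkl$mlj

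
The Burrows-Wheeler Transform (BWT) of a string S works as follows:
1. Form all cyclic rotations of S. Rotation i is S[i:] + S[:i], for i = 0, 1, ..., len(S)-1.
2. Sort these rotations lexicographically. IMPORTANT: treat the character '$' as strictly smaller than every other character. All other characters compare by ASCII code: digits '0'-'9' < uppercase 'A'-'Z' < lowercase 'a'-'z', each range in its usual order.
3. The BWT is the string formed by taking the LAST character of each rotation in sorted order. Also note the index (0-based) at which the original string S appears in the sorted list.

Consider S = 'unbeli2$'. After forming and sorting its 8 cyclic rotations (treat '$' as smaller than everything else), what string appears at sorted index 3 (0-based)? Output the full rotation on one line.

Answer: eli2$unb

Derivation:
All 8 rotations (rotation i = S[i:]+S[:i]):
  rot[0] = unbeli2$
  rot[1] = nbeli2$u
  rot[2] = beli2$un
  rot[3] = eli2$unb
  rot[4] = li2$unbe
  rot[5] = i2$unbel
  rot[6] = 2$unbeli
  rot[7] = $unbeli2
Sorted (with $ < everything):
  sorted[0] = $unbeli2
  sorted[1] = 2$unbeli
  sorted[2] = beli2$un
  sorted[3] = eli2$unb
  sorted[4] = i2$unbel
  sorted[5] = li2$unbe
  sorted[6] = nbeli2$u
  sorted[7] = unbeli2$
sorted[3] = eli2$unb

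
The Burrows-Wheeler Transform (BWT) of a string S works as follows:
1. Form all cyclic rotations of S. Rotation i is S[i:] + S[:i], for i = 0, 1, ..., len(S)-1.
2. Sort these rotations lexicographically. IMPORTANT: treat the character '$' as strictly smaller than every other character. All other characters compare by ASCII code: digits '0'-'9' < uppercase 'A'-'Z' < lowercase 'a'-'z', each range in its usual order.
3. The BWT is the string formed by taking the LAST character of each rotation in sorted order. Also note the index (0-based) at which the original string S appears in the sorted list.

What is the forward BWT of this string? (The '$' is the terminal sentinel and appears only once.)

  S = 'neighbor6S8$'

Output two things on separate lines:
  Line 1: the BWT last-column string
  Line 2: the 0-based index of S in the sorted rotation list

Answer: 8rS6hnige$bo
9

Derivation:
All 12 rotations (rotation i = S[i:]+S[:i]):
  rot[0] = neighbor6S8$
  rot[1] = eighbor6S8$n
  rot[2] = ighbor6S8$ne
  rot[3] = ghbor6S8$nei
  rot[4] = hbor6S8$neig
  rot[5] = bor6S8$neigh
  rot[6] = or6S8$neighb
  rot[7] = r6S8$neighbo
  rot[8] = 6S8$neighbor
  rot[9] = S8$neighbor6
  rot[10] = 8$neighbor6S
  rot[11] = $neighbor6S8
Sorted (with $ < everything):
  sorted[0] = $neighbor6S8  (last char: '8')
  sorted[1] = 6S8$neighbor  (last char: 'r')
  sorted[2] = 8$neighbor6S  (last char: 'S')
  sorted[3] = S8$neighbor6  (last char: '6')
  sorted[4] = bor6S8$neigh  (last char: 'h')
  sorted[5] = eighbor6S8$n  (last char: 'n')
  sorted[6] = ghbor6S8$nei  (last char: 'i')
  sorted[7] = hbor6S8$neig  (last char: 'g')
  sorted[8] = ighbor6S8$ne  (last char: 'e')
  sorted[9] = neighbor6S8$  (last char: '$')
  sorted[10] = or6S8$neighb  (last char: 'b')
  sorted[11] = r6S8$neighbo  (last char: 'o')
Last column: 8rS6hnige$bo
Original string S is at sorted index 9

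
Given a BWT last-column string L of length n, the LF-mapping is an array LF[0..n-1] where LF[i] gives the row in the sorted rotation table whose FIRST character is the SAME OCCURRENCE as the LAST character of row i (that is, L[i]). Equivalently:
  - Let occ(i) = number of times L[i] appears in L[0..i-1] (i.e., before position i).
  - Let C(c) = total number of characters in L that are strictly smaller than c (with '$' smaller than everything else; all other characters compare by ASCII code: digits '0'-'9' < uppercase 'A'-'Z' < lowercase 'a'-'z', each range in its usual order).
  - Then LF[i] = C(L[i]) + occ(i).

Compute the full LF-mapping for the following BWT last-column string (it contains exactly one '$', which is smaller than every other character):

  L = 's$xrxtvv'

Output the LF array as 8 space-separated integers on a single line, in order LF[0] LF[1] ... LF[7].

Answer: 2 0 6 1 7 3 4 5

Derivation:
Char counts: '$':1, 'r':1, 's':1, 't':1, 'v':2, 'x':2
C (first-col start): C('$')=0, C('r')=1, C('s')=2, C('t')=3, C('v')=4, C('x')=6
L[0]='s': occ=0, LF[0]=C('s')+0=2+0=2
L[1]='$': occ=0, LF[1]=C('$')+0=0+0=0
L[2]='x': occ=0, LF[2]=C('x')+0=6+0=6
L[3]='r': occ=0, LF[3]=C('r')+0=1+0=1
L[4]='x': occ=1, LF[4]=C('x')+1=6+1=7
L[5]='t': occ=0, LF[5]=C('t')+0=3+0=3
L[6]='v': occ=0, LF[6]=C('v')+0=4+0=4
L[7]='v': occ=1, LF[7]=C('v')+1=4+1=5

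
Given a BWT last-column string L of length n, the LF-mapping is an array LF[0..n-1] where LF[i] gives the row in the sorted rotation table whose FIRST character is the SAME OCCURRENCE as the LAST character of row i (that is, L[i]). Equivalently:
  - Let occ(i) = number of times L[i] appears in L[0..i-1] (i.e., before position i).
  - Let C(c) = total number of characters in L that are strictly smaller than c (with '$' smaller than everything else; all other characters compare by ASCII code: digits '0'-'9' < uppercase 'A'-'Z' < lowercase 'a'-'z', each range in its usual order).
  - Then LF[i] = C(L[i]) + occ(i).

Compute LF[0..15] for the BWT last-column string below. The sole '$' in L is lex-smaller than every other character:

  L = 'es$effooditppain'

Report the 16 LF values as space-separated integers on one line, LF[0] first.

Answer: 3 14 0 4 5 6 10 11 2 7 15 12 13 1 8 9

Derivation:
Char counts: '$':1, 'a':1, 'd':1, 'e':2, 'f':2, 'i':2, 'n':1, 'o':2, 'p':2, 's':1, 't':1
C (first-col start): C('$')=0, C('a')=1, C('d')=2, C('e')=3, C('f')=5, C('i')=7, C('n')=9, C('o')=10, C('p')=12, C('s')=14, C('t')=15
L[0]='e': occ=0, LF[0]=C('e')+0=3+0=3
L[1]='s': occ=0, LF[1]=C('s')+0=14+0=14
L[2]='$': occ=0, LF[2]=C('$')+0=0+0=0
L[3]='e': occ=1, LF[3]=C('e')+1=3+1=4
L[4]='f': occ=0, LF[4]=C('f')+0=5+0=5
L[5]='f': occ=1, LF[5]=C('f')+1=5+1=6
L[6]='o': occ=0, LF[6]=C('o')+0=10+0=10
L[7]='o': occ=1, LF[7]=C('o')+1=10+1=11
L[8]='d': occ=0, LF[8]=C('d')+0=2+0=2
L[9]='i': occ=0, LF[9]=C('i')+0=7+0=7
L[10]='t': occ=0, LF[10]=C('t')+0=15+0=15
L[11]='p': occ=0, LF[11]=C('p')+0=12+0=12
L[12]='p': occ=1, LF[12]=C('p')+1=12+1=13
L[13]='a': occ=0, LF[13]=C('a')+0=1+0=1
L[14]='i': occ=1, LF[14]=C('i')+1=7+1=8
L[15]='n': occ=0, LF[15]=C('n')+0=9+0=9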